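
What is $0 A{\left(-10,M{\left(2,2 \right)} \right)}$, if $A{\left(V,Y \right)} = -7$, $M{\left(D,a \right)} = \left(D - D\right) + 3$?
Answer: $0$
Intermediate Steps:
$M{\left(D,a \right)} = 3$ ($M{\left(D,a \right)} = 0 + 3 = 3$)
$0 A{\left(-10,M{\left(2,2 \right)} \right)} = 0 \left(-7\right) = 0$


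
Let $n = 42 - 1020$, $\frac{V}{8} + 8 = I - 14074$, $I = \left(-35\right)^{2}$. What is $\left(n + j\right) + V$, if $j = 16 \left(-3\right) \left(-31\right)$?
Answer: $-102346$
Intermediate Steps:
$I = 1225$
$j = 1488$ ($j = \left(-48\right) \left(-31\right) = 1488$)
$V = -102856$ ($V = -64 + 8 \left(1225 - 14074\right) = -64 + 8 \left(-12849\right) = -64 - 102792 = -102856$)
$n = -978$ ($n = 42 - 1020 = -978$)
$\left(n + j\right) + V = \left(-978 + 1488\right) - 102856 = 510 - 102856 = -102346$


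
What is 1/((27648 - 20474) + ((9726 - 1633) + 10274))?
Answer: 1/25541 ≈ 3.9153e-5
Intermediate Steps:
1/((27648 - 20474) + ((9726 - 1633) + 10274)) = 1/(7174 + (8093 + 10274)) = 1/(7174 + 18367) = 1/25541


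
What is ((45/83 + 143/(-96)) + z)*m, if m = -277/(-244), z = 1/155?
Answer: -321909179/301349760 ≈ -1.0682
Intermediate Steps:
z = 1/155 ≈ 0.0064516
m = 277/244 (m = -277*(-1/244) = 277/244 ≈ 1.1352)
((45/83 + 143/(-96)) + z)*m = ((45/83 + 143/(-96)) + 1/155)*(277/244) = ((45*(1/83) + 143*(-1/96)) + 1/155)*(277/244) = ((45/83 - 143/96) + 1/155)*(277/244) = (-7549/7968 + 1/155)*(277/244) = -1162127/1235040*277/244 = -321909179/301349760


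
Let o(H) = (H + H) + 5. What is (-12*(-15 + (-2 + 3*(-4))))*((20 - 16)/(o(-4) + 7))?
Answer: 348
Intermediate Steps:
o(H) = 5 + 2*H (o(H) = 2*H + 5 = 5 + 2*H)
(-12*(-15 + (-2 + 3*(-4))))*((20 - 16)/(o(-4) + 7)) = (-12*(-15 + (-2 + 3*(-4))))*((20 - 16)/((5 + 2*(-4)) + 7)) = (-12*(-15 + (-2 - 12)))*(4/((5 - 8) + 7)) = (-12*(-15 - 14))*(4/(-3 + 7)) = (-12*(-29))*(4/4) = 348*(4*(¼)) = 348*1 = 348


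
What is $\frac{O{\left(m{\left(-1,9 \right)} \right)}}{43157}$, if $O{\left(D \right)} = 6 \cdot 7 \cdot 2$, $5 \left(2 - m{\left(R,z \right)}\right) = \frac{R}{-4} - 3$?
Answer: $\frac{84}{43157} \approx 0.0019464$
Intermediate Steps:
$m{\left(R,z \right)} = \frac{13}{5} + \frac{R}{20}$ ($m{\left(R,z \right)} = 2 - \frac{\frac{R}{-4} - 3}{5} = 2 - \frac{R \left(- \frac{1}{4}\right) - 3}{5} = 2 - \frac{- \frac{R}{4} - 3}{5} = 2 - \frac{-3 - \frac{R}{4}}{5} = 2 + \left(\frac{3}{5} + \frac{R}{20}\right) = \frac{13}{5} + \frac{R}{20}$)
$O{\left(D \right)} = 84$ ($O{\left(D \right)} = 42 \cdot 2 = 84$)
$\frac{O{\left(m{\left(-1,9 \right)} \right)}}{43157} = \frac{84}{43157}$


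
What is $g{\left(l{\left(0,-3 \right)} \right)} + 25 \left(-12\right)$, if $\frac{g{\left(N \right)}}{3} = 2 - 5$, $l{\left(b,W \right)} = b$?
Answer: $-309$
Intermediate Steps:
$g{\left(N \right)} = -9$ ($g{\left(N \right)} = 3 \left(2 - 5\right) = 3 \left(-3\right) = -9$)
$g{\left(l{\left(0,-3 \right)} \right)} + 25 \left(-12\right) = -9 + 25 \left(-12\right) = -9 - 300 = -309$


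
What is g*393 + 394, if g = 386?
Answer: 152092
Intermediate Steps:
g*393 + 394 = 386*393 + 394 = 151698 + 394 = 152092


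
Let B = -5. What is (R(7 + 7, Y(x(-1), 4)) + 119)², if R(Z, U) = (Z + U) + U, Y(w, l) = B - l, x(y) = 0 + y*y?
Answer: 13225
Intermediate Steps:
x(y) = y² (x(y) = 0 + y² = y²)
Y(w, l) = -5 - l
R(Z, U) = Z + 2*U (R(Z, U) = (U + Z) + U = Z + 2*U)
(R(7 + 7, Y(x(-1), 4)) + 119)² = (((7 + 7) + 2*(-5 - 1*4)) + 119)² = ((14 + 2*(-5 - 4)) + 119)² = ((14 + 2*(-9)) + 119)² = ((14 - 18) + 119)² = (-4 + 119)² = 115² = 13225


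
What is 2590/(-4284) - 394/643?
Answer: -239519/196758 ≈ -1.2173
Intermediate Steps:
2590/(-4284) - 394/643 = 2590*(-1/4284) - 394*1/643 = -185/306 - 394/643 = -239519/196758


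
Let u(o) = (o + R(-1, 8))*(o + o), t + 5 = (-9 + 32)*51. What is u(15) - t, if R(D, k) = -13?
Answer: -1108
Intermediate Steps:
t = 1168 (t = -5 + (-9 + 32)*51 = -5 + 23*51 = -5 + 1173 = 1168)
u(o) = 2*o*(-13 + o) (u(o) = (o - 13)*(o + o) = (-13 + o)*(2*o) = 2*o*(-13 + o))
u(15) - t = 2*15*(-13 + 15) - 1*1168 = 2*15*2 - 1168 = 60 - 1168 = -1108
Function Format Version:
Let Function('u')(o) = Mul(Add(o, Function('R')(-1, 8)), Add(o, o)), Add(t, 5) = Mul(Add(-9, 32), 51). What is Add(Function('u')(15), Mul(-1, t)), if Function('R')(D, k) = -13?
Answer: -1108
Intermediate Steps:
t = 1168 (t = Add(-5, Mul(Add(-9, 32), 51)) = Add(-5, Mul(23, 51)) = Add(-5, 1173) = 1168)
Function('u')(o) = Mul(2, o, Add(-13, o)) (Function('u')(o) = Mul(Add(o, -13), Add(o, o)) = Mul(Add(-13, o), Mul(2, o)) = Mul(2, o, Add(-13, o)))
Add(Function('u')(15), Mul(-1, t)) = Add(Mul(2, 15, Add(-13, 15)), Mul(-1, 1168)) = Add(Mul(2, 15, 2), -1168) = Add(60, -1168) = -1108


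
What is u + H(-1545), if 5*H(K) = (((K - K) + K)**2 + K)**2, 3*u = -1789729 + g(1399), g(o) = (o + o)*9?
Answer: 3414307133693/3 ≈ 1.1381e+12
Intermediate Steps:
g(o) = 18*o (g(o) = (2*o)*9 = 18*o)
u = -1764547/3 (u = (-1789729 + 18*1399)/3 = (-1789729 + 25182)/3 = (1/3)*(-1764547) = -1764547/3 ≈ -5.8818e+5)
H(K) = (K + K**2)**2/5 (H(K) = (((K - K) + K)**2 + K)**2/5 = ((0 + K)**2 + K)**2/5 = (K**2 + K)**2/5 = (K + K**2)**2/5)
u + H(-1545) = -1764547/3 + (1/5)*(-1545)**2*(1 - 1545)**2 = -1764547/3 + (1/5)*2387025*(-1544)**2 = -1764547/3 + (1/5)*2387025*2383936 = -1764547/3 + 1138102966080 = 3414307133693/3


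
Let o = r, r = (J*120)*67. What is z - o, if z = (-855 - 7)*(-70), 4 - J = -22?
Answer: -148700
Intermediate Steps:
J = 26 (J = 4 - 1*(-22) = 4 + 22 = 26)
r = 209040 (r = (26*120)*67 = 3120*67 = 209040)
z = 60340 (z = -862*(-70) = 60340)
o = 209040
z - o = 60340 - 1*209040 = 60340 - 209040 = -148700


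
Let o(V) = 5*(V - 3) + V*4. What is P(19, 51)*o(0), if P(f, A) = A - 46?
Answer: -75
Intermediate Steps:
P(f, A) = -46 + A
o(V) = -15 + 9*V (o(V) = 5*(-3 + V) + 4*V = (-15 + 5*V) + 4*V = -15 + 9*V)
P(19, 51)*o(0) = (-46 + 51)*(-15 + 9*0) = 5*(-15 + 0) = 5*(-15) = -75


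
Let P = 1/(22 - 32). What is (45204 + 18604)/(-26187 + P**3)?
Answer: -63808000/26187001 ≈ -2.4366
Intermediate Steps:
P = -1/10 (P = 1/(-10) = -1/10 ≈ -0.10000)
(45204 + 18604)/(-26187 + P**3) = (45204 + 18604)/(-26187 + (-1/10)**3) = 63808/(-26187 - 1/1000) = 63808/(-26187001/1000) = 63808*(-1000/26187001) = -63808000/26187001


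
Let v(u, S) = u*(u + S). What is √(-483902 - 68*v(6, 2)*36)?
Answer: I*√601406 ≈ 775.5*I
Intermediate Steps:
v(u, S) = u*(S + u)
√(-483902 - 68*v(6, 2)*36) = √(-483902 - 408*(2 + 6)*36) = √(-483902 - 408*8*36) = √(-483902 - 68*48*36) = √(-483902 - 3264*36) = √(-483902 - 117504) = √(-601406) = I*√601406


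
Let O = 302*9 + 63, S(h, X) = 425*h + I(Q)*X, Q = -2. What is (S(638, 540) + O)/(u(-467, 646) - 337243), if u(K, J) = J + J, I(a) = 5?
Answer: -276631/335951 ≈ -0.82343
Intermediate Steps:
S(h, X) = 5*X + 425*h (S(h, X) = 425*h + 5*X = 5*X + 425*h)
u(K, J) = 2*J
O = 2781 (O = 2718 + 63 = 2781)
(S(638, 540) + O)/(u(-467, 646) - 337243) = ((5*540 + 425*638) + 2781)/(2*646 - 337243) = ((2700 + 271150) + 2781)/(1292 - 337243) = (273850 + 2781)/(-335951) = 276631*(-1/335951) = -276631/335951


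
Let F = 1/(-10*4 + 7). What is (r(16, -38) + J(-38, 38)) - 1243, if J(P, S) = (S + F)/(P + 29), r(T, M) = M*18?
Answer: -573572/297 ≈ -1931.2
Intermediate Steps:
r(T, M) = 18*M
F = -1/33 (F = 1/(-40 + 7) = 1/(-33) = -1/33 ≈ -0.030303)
J(P, S) = (-1/33 + S)/(29 + P) (J(P, S) = (S - 1/33)/(P + 29) = (-1/33 + S)/(29 + P))
(r(16, -38) + J(-38, 38)) - 1243 = (18*(-38) + (-1/33 + 38)/(29 - 38)) - 1243 = (-684 + (1253/33)/(-9)) - 1243 = (-684 - ⅑*1253/33) - 1243 = (-684 - 1253/297) - 1243 = -204401/297 - 1243 = -573572/297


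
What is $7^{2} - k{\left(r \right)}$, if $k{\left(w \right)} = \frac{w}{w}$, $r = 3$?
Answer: $48$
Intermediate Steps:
$k{\left(w \right)} = 1$
$7^{2} - k{\left(r \right)} = 7^{2} - 1 = 49 - 1 = 48$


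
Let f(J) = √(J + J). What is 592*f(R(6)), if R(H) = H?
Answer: 1184*√3 ≈ 2050.8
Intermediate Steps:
f(J) = √2*√J (f(J) = √(2*J) = √2*√J)
592*f(R(6)) = 592*(√2*√6) = 592*(2*√3) = 1184*√3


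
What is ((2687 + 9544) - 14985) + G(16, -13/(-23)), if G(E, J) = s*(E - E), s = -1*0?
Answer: -2754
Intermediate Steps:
s = 0
G(E, J) = 0 (G(E, J) = 0*(E - E) = 0*0 = 0)
((2687 + 9544) - 14985) + G(16, -13/(-23)) = ((2687 + 9544) - 14985) + 0 = (12231 - 14985) + 0 = -2754 + 0 = -2754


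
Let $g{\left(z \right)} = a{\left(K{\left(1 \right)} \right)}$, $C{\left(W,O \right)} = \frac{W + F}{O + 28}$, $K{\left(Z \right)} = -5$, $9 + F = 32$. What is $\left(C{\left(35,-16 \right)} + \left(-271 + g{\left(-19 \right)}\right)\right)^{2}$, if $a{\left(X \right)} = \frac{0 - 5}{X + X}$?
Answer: $\frac{635209}{9} \approx 70579.0$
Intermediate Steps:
$F = 23$ ($F = -9 + 32 = 23$)
$C{\left(W,O \right)} = \frac{23 + W}{28 + O}$ ($C{\left(W,O \right)} = \frac{W + 23}{O + 28} = \frac{23 + W}{28 + O}$)
$a{\left(X \right)} = - \frac{5}{2 X}$
$g{\left(z \right)} = \frac{1}{2}$ ($g{\left(z \right)} = - \frac{5}{2 \left(-5\right)} = \left(- \frac{5}{2}\right) \left(- \frac{1}{5}\right) = \frac{1}{2}$)
$\left(C{\left(35,-16 \right)} + \left(-271 + g{\left(-19 \right)}\right)\right)^{2} = \left(\frac{23 + 35}{28 - 16} + \left(-271 + \frac{1}{2}\right)\right)^{2} = \left(\frac{1}{12} \cdot 58 - \frac{541}{2}\right)^{2} = \left(\frac{29}{6} - \frac{541}{2}\right)^{2} = \left(- \frac{797}{3}\right)^{2} = \frac{635209}{9}$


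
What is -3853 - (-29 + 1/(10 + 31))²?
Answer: -7888237/1681 ≈ -4692.6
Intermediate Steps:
-3853 - (-29 + 1/(10 + 31))² = -3853 - (-29 + 1/41)² = -3853 - (-1188/41)² = -3853 - 1*1411344/1681 = -3853 - 1411344/1681 = -7888237/1681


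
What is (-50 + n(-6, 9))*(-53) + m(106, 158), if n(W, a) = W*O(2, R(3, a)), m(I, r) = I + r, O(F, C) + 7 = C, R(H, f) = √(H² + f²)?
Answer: 688 + 954*√10 ≈ 3704.8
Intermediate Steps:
O(F, C) = -7 + C
n(W, a) = W*(-7 + √(9 + a²)) (n(W, a) = W*(-7 + √(3² + a²)) = W*(-7 + √(9 + a²)))
(-50 + n(-6, 9))*(-53) + m(106, 158) = (-50 - 6*(-7 + √(9 + 9²)))*(-53) + (106 + 158) = (-50 - 6*(-7 + √(9 + 81)))*(-53) + 264 = (-50 - 6*(-7 + √90))*(-53) + 264 = (-50 - 6*(-7 + 3*√10))*(-53) + 264 = (-50 + (42 - 18*√10))*(-53) + 264 = (-8 - 18*√10)*(-53) + 264 = (424 + 954*√10) + 264 = 688 + 954*√10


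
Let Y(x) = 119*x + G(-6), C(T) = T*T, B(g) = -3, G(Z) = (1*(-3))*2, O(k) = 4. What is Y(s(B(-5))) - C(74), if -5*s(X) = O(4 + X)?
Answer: -27886/5 ≈ -5577.2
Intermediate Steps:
G(Z) = -6 (G(Z) = -3*2 = -6)
s(X) = -⅘ (s(X) = -⅕*4 = -⅘)
C(T) = T²
Y(x) = -6 + 119*x (Y(x) = 119*x - 6 = -6 + 119*x)
Y(s(B(-5))) - C(74) = (-6 + 119*(-⅘)) - 1*74² = (-6 - 476/5) - 1*5476 = -506/5 - 5476 = -27886/5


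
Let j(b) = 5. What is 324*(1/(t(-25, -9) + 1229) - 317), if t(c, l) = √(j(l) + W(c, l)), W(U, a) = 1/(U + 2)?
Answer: -3568069740024/34740029 - 324*√2622/34740029 ≈ -1.0271e+5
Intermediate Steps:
W(U, a) = 1/(2 + U)
t(c, l) = √(5 + 1/(2 + c))
324*(1/(t(-25, -9) + 1229) - 317) = 324*(1/(√((11 + 5*(-25))/(2 - 25)) + 1229) - 317) = 324*(1/(√((11 - 125)/(-23)) + 1229) - 317) = 324*(1/(√(-1/23*(-114)) + 1229) - 317) = 324*(1/(√(114/23) + 1229) - 317) = 324*(1/(√2622/23 + 1229) - 317) = 324*(1/(1229 + √2622/23) - 317) = 324*(-317 + 1/(1229 + √2622/23)) = -102708 + 324/(1229 + √2622/23)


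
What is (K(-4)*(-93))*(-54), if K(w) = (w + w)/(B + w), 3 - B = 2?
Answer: 13392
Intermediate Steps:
B = 1 (B = 3 - 1*2 = 3 - 2 = 1)
K(w) = 2*w/(1 + w) (K(w) = (w + w)/(1 + w) = (2*w)/(1 + w) = 2*w/(1 + w))
(K(-4)*(-93))*(-54) = ((2*(-4)/(1 - 4))*(-93))*(-54) = ((2*(-4)/(-3))*(-93))*(-54) = ((2*(-4)*(-1/3))*(-93))*(-54) = ((8/3)*(-93))*(-54) = -248*(-54) = 13392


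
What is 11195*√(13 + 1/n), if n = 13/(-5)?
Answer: 22390*√533/13 ≈ 39763.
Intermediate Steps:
n = -13/5 (n = 13*(-⅕) = -13/5 ≈ -2.6000)
11195*√(13 + 1/n) = 11195*√(13 + 1/(-13/5)) = 11195*√(13 - 5/13) = 11195*√(164/13) = 11195*(2*√533/13) = 22390*√533/13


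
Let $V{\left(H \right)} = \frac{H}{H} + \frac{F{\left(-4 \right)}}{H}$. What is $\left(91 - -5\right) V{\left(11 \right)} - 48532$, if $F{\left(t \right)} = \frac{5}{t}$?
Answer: $- \frac{532916}{11} \approx -48447.0$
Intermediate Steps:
$V{\left(H \right)} = 1 - \frac{5}{4 H}$ ($V{\left(H \right)} = \frac{H}{H} + \frac{5 \frac{1}{-4}}{H} = 1 + \frac{5 \left(- \frac{1}{4}\right)}{H} = 1 - \frac{5}{4 H}$)
$\left(91 - -5\right) V{\left(11 \right)} - 48532 = \left(91 - -5\right) \frac{- \frac{5}{4} + 11}{11} - 48532 = \left(91 + 5\right) \frac{1}{11} \cdot \frac{39}{4} - 48532 = 96 \cdot \frac{39}{44} - 48532 = \frac{936}{11} - 48532 = - \frac{532916}{11}$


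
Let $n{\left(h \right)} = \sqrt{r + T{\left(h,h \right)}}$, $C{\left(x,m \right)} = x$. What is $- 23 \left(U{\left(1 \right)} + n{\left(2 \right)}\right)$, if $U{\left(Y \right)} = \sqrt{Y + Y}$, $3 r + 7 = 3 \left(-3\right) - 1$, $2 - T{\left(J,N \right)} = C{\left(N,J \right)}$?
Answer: $- 23 \sqrt{2} - \frac{23 i \sqrt{51}}{3} \approx -32.527 - 54.751 i$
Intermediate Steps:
$T{\left(J,N \right)} = 2 - N$
$r = - \frac{17}{3}$ ($r = - \frac{7}{3} + \frac{3 \left(-3\right) - 1}{3} = - \frac{7}{3} + \frac{-9 - 1}{3} = - \frac{7}{3} + \frac{1}{3} \left(-10\right) = - \frac{7}{3} - \frac{10}{3} = - \frac{17}{3} \approx -5.6667$)
$U{\left(Y \right)} = \sqrt{2} \sqrt{Y}$ ($U{\left(Y \right)} = \sqrt{2 Y} = \sqrt{2} \sqrt{Y}$)
$n{\left(h \right)} = \sqrt{- \frac{11}{3} - h}$ ($n{\left(h \right)} = \sqrt{- \frac{17}{3} - \left(-2 + h\right)} = \sqrt{- \frac{11}{3} - h}$)
$- 23 \left(U{\left(1 \right)} + n{\left(2 \right)}\right) = - 23 \left(\sqrt{2} \sqrt{1} + \frac{\sqrt{-33 - 18}}{3}\right) = - 23 \left(\sqrt{2} \cdot 1 + \frac{\sqrt{-33 - 18}}{3}\right) = - 23 \left(\sqrt{2} + \frac{\sqrt{-51}}{3}\right) = - 23 \left(\sqrt{2} + \frac{i \sqrt{51}}{3}\right) = - 23 \sqrt{2} - \frac{23 i \sqrt{51}}{3}$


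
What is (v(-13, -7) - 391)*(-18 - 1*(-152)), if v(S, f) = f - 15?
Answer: -55342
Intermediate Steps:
v(S, f) = -15 + f
(v(-13, -7) - 391)*(-18 - 1*(-152)) = ((-15 - 7) - 391)*(-18 - 1*(-152)) = (-22 - 391)*(-18 + 152) = -413*134 = -55342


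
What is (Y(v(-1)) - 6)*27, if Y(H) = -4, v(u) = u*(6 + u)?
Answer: -270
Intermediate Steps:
(Y(v(-1)) - 6)*27 = (-4 - 6)*27 = -10*27 = -270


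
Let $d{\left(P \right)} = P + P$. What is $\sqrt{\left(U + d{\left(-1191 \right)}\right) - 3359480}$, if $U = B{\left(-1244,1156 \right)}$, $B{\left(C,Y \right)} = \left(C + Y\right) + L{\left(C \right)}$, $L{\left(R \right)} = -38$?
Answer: $14 i \sqrt{17153} \approx 1833.6 i$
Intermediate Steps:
$d{\left(P \right)} = 2 P$
$B{\left(C,Y \right)} = -38 + C + Y$ ($B{\left(C,Y \right)} = \left(C + Y\right) - 38 = -38 + C + Y$)
$U = -126$ ($U = -38 - 1244 + 1156 = -126$)
$\sqrt{\left(U + d{\left(-1191 \right)}\right) - 3359480} = \sqrt{\left(-126 + 2 \left(-1191\right)\right) - 3359480} = \sqrt{\left(-126 - 2382\right) - 3359480} = \sqrt{-2508 - 3359480} = \sqrt{-3361988} = 14 i \sqrt{17153}$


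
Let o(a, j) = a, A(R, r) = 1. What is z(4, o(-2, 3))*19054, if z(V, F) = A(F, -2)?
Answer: 19054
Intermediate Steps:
z(V, F) = 1
z(4, o(-2, 3))*19054 = 1*19054 = 19054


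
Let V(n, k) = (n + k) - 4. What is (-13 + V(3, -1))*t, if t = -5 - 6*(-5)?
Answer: -375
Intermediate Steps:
V(n, k) = -4 + k + n (V(n, k) = (k + n) - 4 = -4 + k + n)
t = 25 (t = -5 + 30 = 25)
(-13 + V(3, -1))*t = (-13 + (-4 - 1 + 3))*25 = (-13 - 2)*25 = -15*25 = -375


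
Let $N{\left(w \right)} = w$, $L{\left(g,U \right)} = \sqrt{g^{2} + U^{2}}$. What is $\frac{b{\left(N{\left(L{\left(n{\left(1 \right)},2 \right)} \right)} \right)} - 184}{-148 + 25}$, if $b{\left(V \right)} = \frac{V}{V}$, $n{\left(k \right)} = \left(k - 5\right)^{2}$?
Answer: $\frac{61}{41} \approx 1.4878$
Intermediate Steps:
$n{\left(k \right)} = \left(-5 + k\right)^{2}$
$L{\left(g,U \right)} = \sqrt{U^{2} + g^{2}}$
$b{\left(V \right)} = 1$
$\frac{b{\left(N{\left(L{\left(n{\left(1 \right)},2 \right)} \right)} \right)} - 184}{-148 + 25} = \frac{1 - 184}{-148 + 25} = - \frac{183}{-123} = \left(-183\right) \left(- \frac{1}{123}\right) = \frac{61}{41}$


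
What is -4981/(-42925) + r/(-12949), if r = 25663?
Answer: -61005018/32696225 ≈ -1.8658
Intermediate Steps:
-4981/(-42925) + r/(-12949) = -4981/(-42925) + 25663/(-12949) = -4981*(-1/42925) + 25663*(-1/12949) = 293/2525 - 25663/12949 = -61005018/32696225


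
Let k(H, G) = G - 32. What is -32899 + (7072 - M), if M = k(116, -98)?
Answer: -25697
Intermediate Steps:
k(H, G) = -32 + G
M = -130 (M = -32 - 98 = -130)
-32899 + (7072 - M) = -32899 + (7072 - 1*(-130)) = -32899 + (7072 + 130) = -32899 + 7202 = -25697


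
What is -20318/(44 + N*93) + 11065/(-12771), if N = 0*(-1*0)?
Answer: -11816729/25542 ≈ -462.64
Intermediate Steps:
N = 0 (N = 0*0 = 0)
-20318/(44 + N*93) + 11065/(-12771) = -20318/(44 + 0*93) + 11065/(-12771) = -20318/(44 + 0) + 11065*(-1/12771) = -20318/44 - 11065/12771 = -20318*1/44 - 11065/12771 = -10159/22 - 11065/12771 = -11816729/25542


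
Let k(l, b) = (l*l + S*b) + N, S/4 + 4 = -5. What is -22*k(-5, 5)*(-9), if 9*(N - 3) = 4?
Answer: -30008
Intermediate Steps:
S = -36 (S = -16 + 4*(-5) = -16 - 20 = -36)
N = 31/9 (N = 3 + (⅑)*4 = 3 + 4/9 = 31/9 ≈ 3.4444)
k(l, b) = 31/9 + l² - 36*b (k(l, b) = (l*l - 36*b) + 31/9 = (l² - 36*b) + 31/9 = 31/9 + l² - 36*b)
-22*k(-5, 5)*(-9) = -22*(31/9 + (-5)² - 36*5)*(-9) = -22*(31/9 + 25 - 180)*(-9) = -22*(-1364/9)*(-9) = (30008/9)*(-9) = -30008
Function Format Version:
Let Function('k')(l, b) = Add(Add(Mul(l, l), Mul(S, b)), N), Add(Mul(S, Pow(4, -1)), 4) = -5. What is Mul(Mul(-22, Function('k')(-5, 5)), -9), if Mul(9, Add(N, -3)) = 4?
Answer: -30008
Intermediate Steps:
S = -36 (S = Add(-16, Mul(4, -5)) = Add(-16, -20) = -36)
N = Rational(31, 9) (N = Add(3, Mul(Rational(1, 9), 4)) = Add(3, Rational(4, 9)) = Rational(31, 9) ≈ 3.4444)
Function('k')(l, b) = Add(Rational(31, 9), Pow(l, 2), Mul(-36, b)) (Function('k')(l, b) = Add(Add(Mul(l, l), Mul(-36, b)), Rational(31, 9)) = Add(Add(Pow(l, 2), Mul(-36, b)), Rational(31, 9)) = Add(Rational(31, 9), Pow(l, 2), Mul(-36, b)))
Mul(Mul(-22, Function('k')(-5, 5)), -9) = Mul(Mul(-22, Add(Rational(31, 9), Pow(-5, 2), Mul(-36, 5))), -9) = Mul(Mul(-22, Add(Rational(31, 9), 25, -180)), -9) = Mul(Mul(-22, Rational(-1364, 9)), -9) = Mul(Rational(30008, 9), -9) = -30008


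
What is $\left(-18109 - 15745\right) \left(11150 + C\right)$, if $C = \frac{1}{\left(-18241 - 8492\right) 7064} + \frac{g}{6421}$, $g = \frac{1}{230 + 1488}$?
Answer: $- \frac{196584414924699078637259}{520791907330884} \approx -3.7747 \cdot 10^{8}$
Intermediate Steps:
$g = \frac{1}{1718} \approx 0.00058207$
$C = \frac{88905317}{1041583814661768}$ ($C = \frac{1}{\left(-18241 - 8492\right) 7064} + \frac{1}{1718 \cdot 6421} = \frac{1}{-26733} \cdot \frac{1}{7064} + \frac{1}{1718} \cdot \frac{1}{6421} = \left(- \frac{1}{26733}\right) \frac{1}{7064} + \frac{1}{11031278} = - \frac{1}{188841912} + \frac{1}{11031278} = \frac{88905317}{1041583814661768} \approx 8.5356 \cdot 10^{-8}$)
$\left(-18109 - 15745\right) \left(11150 + C\right) = \left(-18109 - 15745\right) \left(11150 + \frac{88905317}{1041583814661768}\right) = \left(-33854\right) \frac{11613659533567618517}{1041583814661768} = - \frac{196584414924699078637259}{520791907330884}$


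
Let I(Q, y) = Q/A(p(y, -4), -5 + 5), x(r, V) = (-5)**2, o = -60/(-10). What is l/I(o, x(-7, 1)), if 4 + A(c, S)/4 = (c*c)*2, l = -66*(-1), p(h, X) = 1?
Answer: -88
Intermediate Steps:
o = 6 (o = -60*(-1/10) = 6)
x(r, V) = 25
l = 66
A(c, S) = -16 + 8*c**2 (A(c, S) = -16 + 4*((c*c)*2) = -16 + 4*(c**2*2) = -16 + 4*(2*c**2) = -16 + 8*c**2)
I(Q, y) = -Q/8 (I(Q, y) = Q/(-16 + 8*1**2) = Q/(-16 + 8*1) = Q/(-16 + 8) = Q/(-8) = Q*(-1/8) = -Q/8)
l/I(o, x(-7, 1)) = 66/((-1/8*6)) = 66/(-3/4) = 66*(-4/3) = -88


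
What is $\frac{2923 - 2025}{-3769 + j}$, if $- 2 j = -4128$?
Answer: $- \frac{898}{1705} \approx -0.52669$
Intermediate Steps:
$j = 2064$ ($j = \left(- \frac{1}{2}\right) \left(-4128\right) = 2064$)
$\frac{2923 - 2025}{-3769 + j} = \frac{2923 - 2025}{-3769 + 2064} = \frac{898}{-1705} = 898 \left(- \frac{1}{1705}\right) = - \frac{898}{1705}$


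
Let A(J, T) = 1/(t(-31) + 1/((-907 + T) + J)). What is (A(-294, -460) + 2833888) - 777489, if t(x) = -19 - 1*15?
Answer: 116135131864/56475 ≈ 2.0564e+6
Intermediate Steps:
t(x) = -34 (t(x) = -19 - 15 = -34)
A(J, T) = 1/(-34 + 1/(-907 + J + T)) (A(J, T) = 1/(-34 + 1/((-907 + T) + J)) = 1/(-34 + 1/(-907 + J + T)))
(A(-294, -460) + 2833888) - 777489 = ((-907 - 294 - 460)/(30839 - 34*(-294) - 34*(-460)) + 2833888) - 777489 = (-1661/(30839 + 9996 + 15640) + 2833888) - 777489 = (-1661/56475 + 2833888) - 777489 = 160043823139/56475 - 777489 = 116135131864/56475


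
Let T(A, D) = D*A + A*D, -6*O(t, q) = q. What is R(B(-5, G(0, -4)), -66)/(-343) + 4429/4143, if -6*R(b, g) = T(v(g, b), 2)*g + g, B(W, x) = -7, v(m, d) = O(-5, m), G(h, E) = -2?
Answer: -531638/1421049 ≈ -0.37412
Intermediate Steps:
O(t, q) = -q/6
v(m, d) = -m/6
T(A, D) = 2*A*D (T(A, D) = A*D + A*D = 2*A*D)
R(b, g) = -g/6 + g²/9 (R(b, g) = -((2*(-g/6)*2)*g + g)/6 = -((-2*g/3)*g + g)/6 = -(-2*g²/3 + g)/6 = -(g - 2*g²/3)/6 = -g/6 + g²/9)
R(B(-5, G(0, -4)), -66)/(-343) + 4429/4143 = ((1/18)*(-66)*(-3 + 2*(-66)))/(-343) + 4429/4143 = ((1/18)*(-66)*(-3 - 132))*(-1/343) + 4429*(1/4143) = ((1/18)*(-66)*(-135))*(-1/343) + 4429/4143 = 495*(-1/343) + 4429/4143 = -495/343 + 4429/4143 = -531638/1421049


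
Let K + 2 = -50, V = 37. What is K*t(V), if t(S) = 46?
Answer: -2392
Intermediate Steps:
K = -52 (K = -2 - 50 = -52)
K*t(V) = -52*46 = -2392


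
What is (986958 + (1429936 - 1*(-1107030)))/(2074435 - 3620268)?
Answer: -3523924/1545833 ≈ -2.2796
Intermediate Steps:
(986958 + (1429936 - 1*(-1107030)))/(2074435 - 3620268) = (986958 + (1429936 + 1107030))/(-1545833) = (986958 + 2536966)*(-1/1545833) = 3523924*(-1/1545833) = -3523924/1545833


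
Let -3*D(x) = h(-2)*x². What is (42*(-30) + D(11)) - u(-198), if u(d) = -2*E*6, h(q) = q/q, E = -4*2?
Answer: -4189/3 ≈ -1396.3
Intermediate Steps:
E = -8
h(q) = 1
D(x) = -x²/3
u(d) = 96 (u(d) = -2*(-8)*6 = 16*6 = 96)
(42*(-30) + D(11)) - u(-198) = (42*(-30) - ⅓*11²) - 1*96 = (-1260 - ⅓*121) - 96 = (-1260 - 121/3) - 96 = -3901/3 - 96 = -4189/3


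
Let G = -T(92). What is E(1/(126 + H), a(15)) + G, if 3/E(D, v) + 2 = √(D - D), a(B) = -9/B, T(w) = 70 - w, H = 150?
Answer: 41/2 ≈ 20.500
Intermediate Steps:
G = 22 (G = -(70 - 1*92) = -(70 - 92) = -1*(-22) = 22)
E(D, v) = -3/2 (E(D, v) = 3/(-2 + √(D - D)) = 3/(-2 + √0) = 3/(-2 + 0) = 3/(-2) = 3*(-½) = -3/2)
E(1/(126 + H), a(15)) + G = -3/2 + 22 = 41/2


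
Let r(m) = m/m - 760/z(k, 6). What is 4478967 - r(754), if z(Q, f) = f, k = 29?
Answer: 13437278/3 ≈ 4.4791e+6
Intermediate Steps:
r(m) = -377/3 (r(m) = m/m - 760/6 = 1 - 760*⅙ = 1 - 380/3 = -377/3)
4478967 - r(754) = 4478967 - 1*(-377/3) = 4478967 + 377/3 = 13437278/3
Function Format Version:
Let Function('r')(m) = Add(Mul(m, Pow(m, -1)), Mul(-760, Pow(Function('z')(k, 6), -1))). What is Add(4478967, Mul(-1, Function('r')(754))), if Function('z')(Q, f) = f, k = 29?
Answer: Rational(13437278, 3) ≈ 4.4791e+6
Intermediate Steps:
Function('r')(m) = Rational(-377, 3) (Function('r')(m) = Add(Mul(m, Pow(m, -1)), Mul(-760, Pow(6, -1))) = Add(1, Mul(-760, Rational(1, 6))) = Add(1, Rational(-380, 3)) = Rational(-377, 3))
Add(4478967, Mul(-1, Function('r')(754))) = Add(4478967, Mul(-1, Rational(-377, 3))) = Add(4478967, Rational(377, 3)) = Rational(13437278, 3)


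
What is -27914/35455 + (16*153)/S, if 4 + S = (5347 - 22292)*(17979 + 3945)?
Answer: -1296274844752/1646451241715 ≈ -0.78731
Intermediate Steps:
S = -371502184 (S = -4 + (5347 - 22292)*(17979 + 3945) = -4 - 16945*21924 = -4 - 371502180 = -371502184)
-27914/35455 + (16*153)/S = -27914/35455 + (16*153)/(-371502184) = -27914*1/35455 + 2448*(-1/371502184) = -27914/35455 - 306/46437773 = -1296274844752/1646451241715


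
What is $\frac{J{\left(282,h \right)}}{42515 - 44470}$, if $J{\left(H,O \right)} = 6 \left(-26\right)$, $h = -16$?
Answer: $\frac{156}{1955} \approx 0.079795$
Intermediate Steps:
$J{\left(H,O \right)} = -156$
$\frac{J{\left(282,h \right)}}{42515 - 44470} = - \frac{156}{42515 - 44470} = - \frac{156}{-1955} = \left(-156\right) \left(- \frac{1}{1955}\right) = \frac{156}{1955}$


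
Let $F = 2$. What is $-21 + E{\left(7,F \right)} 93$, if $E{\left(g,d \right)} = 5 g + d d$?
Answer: $3606$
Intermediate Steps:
$E{\left(g,d \right)} = d^{2} + 5 g$ ($E{\left(g,d \right)} = 5 g + d^{2} = d^{2} + 5 g$)
$-21 + E{\left(7,F \right)} 93 = -21 + \left(2^{2} + 5 \cdot 7\right) 93 = -21 + \left(4 + 35\right) 93 = -21 + 39 \cdot 93 = -21 + 3627 = 3606$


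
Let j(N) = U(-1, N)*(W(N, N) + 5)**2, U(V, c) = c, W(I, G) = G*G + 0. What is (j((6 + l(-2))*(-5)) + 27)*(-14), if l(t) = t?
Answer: 45926622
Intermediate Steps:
W(I, G) = G**2 (W(I, G) = G**2 + 0 = G**2)
j(N) = N*(5 + N**2)**2 (j(N) = N*(N**2 + 5)**2 = N*(5 + N**2)**2)
(j((6 + l(-2))*(-5)) + 27)*(-14) = (((6 - 2)*(-5))*(5 + ((6 - 2)*(-5))**2)**2 + 27)*(-14) = ((4*(-5))*(5 + (4*(-5))**2)**2 + 27)*(-14) = (-20*(5 + (-20)**2)**2 + 27)*(-14) = (-20*(5 + 400)**2 + 27)*(-14) = (-20*405**2 + 27)*(-14) = (-20*164025 + 27)*(-14) = (-3280500 + 27)*(-14) = -3280473*(-14) = 45926622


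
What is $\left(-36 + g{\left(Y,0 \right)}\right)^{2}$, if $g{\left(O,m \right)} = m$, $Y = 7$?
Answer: $1296$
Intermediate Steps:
$\left(-36 + g{\left(Y,0 \right)}\right)^{2} = \left(-36 + 0\right)^{2} = \left(-36\right)^{2} = 1296$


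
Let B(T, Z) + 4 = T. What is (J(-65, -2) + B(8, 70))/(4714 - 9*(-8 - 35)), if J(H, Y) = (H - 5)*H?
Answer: 4554/5101 ≈ 0.89277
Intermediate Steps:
J(H, Y) = H*(-5 + H) (J(H, Y) = (-5 + H)*H = H*(-5 + H))
B(T, Z) = -4 + T
(J(-65, -2) + B(8, 70))/(4714 - 9*(-8 - 35)) = (-65*(-5 - 65) + (-4 + 8))/(4714 - 9*(-8 - 35)) = (-65*(-70) + 4)/(4714 - 9*(-43)) = (4550 + 4)/(4714 + 387) = 4554/5101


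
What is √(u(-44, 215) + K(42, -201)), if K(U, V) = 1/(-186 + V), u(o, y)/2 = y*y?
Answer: √1538460407/129 ≈ 304.06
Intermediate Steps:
u(o, y) = 2*y² (u(o, y) = 2*(y*y) = 2*y²)
√(u(-44, 215) + K(42, -201)) = √(2*215² + 1/(-186 - 201)) = √(2*46225 + 1/(-387)) = √(92450 - 1/387) = √(35778149/387) = √1538460407/129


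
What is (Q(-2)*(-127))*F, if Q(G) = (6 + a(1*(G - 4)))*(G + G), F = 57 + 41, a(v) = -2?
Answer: 199136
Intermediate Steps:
F = 98
Q(G) = 8*G (Q(G) = (6 - 2)*(G + G) = 4*(2*G) = 8*G)
(Q(-2)*(-127))*F = ((8*(-2))*(-127))*98 = -16*(-127)*98 = 2032*98 = 199136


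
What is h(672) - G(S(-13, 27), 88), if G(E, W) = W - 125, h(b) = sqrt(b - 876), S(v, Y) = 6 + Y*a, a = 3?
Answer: 37 + 2*I*sqrt(51) ≈ 37.0 + 14.283*I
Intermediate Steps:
S(v, Y) = 6 + 3*Y (S(v, Y) = 6 + Y*3 = 6 + 3*Y)
h(b) = sqrt(-876 + b)
G(E, W) = -125 + W
h(672) - G(S(-13, 27), 88) = sqrt(-876 + 672) - (-125 + 88) = sqrt(-204) - 1*(-37) = 2*I*sqrt(51) + 37 = 37 + 2*I*sqrt(51)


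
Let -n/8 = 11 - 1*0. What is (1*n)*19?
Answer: -1672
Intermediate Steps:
n = -88 (n = -8*(11 - 1*0) = -8*(11 + 0) = -8*11 = -88)
(1*n)*19 = (1*(-88))*19 = -88*19 = -1672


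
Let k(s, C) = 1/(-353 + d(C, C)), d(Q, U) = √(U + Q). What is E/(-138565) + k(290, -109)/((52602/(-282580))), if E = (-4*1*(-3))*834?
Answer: -25946033225366/454919277259755 + 141290*I*√218/3283074927 ≈ -0.057034 + 0.00063542*I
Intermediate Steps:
d(Q, U) = √(Q + U)
E = 10008 (E = -4*(-3)*834 = 12*834 = 10008)
k(s, C) = 1/(-353 + √2*√C) (k(s, C) = 1/(-353 + √(C + C)) = 1/(-353 + √(2*C)) = 1/(-353 + √2*√C))
E/(-138565) + k(290, -109)/((52602/(-282580))) = 10008/(-138565) + 1/((-353 + √2*√(-109))*((52602/(-282580)))) = 10008*(-1/138565) + 1/((-353 + √2*(I*√109))*((52602*(-1/282580)))) = -10008/138565 + 1/((-353 + I*√218)*(-26301/141290)) = -10008/138565 - 141290/26301/(-353 + I*√218) = -10008/138565 - 141290/(26301*(-353 + I*√218))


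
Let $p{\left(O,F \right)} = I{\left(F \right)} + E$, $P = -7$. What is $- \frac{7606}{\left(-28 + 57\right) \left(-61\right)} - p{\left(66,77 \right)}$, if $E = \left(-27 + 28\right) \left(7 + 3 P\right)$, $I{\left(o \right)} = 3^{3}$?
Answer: $- \frac{15391}{1769} \approx -8.7004$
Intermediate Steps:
$I{\left(o \right)} = 27$
$E = -14$ ($E = \left(-27 + 28\right) \left(7 + 3 \left(-7\right)\right) = 1 \left(7 - 21\right) = 1 \left(-14\right) = -14$)
$p{\left(O,F \right)} = 13$ ($p{\left(O,F \right)} = 27 - 14 = 13$)
$- \frac{7606}{\left(-28 + 57\right) \left(-61\right)} - p{\left(66,77 \right)} = - \frac{7606}{\left(-28 + 57\right) \left(-61\right)} - 13 = - \frac{7606}{29 \left(-61\right)} - 13 = - \frac{7606}{-1769} - 13 = \left(-7606\right) \left(- \frac{1}{1769}\right) - 13 = \frac{7606}{1769} - 13 = - \frac{15391}{1769}$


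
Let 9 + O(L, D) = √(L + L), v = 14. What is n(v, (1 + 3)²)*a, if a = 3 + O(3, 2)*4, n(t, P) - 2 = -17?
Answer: 495 - 60*√6 ≈ 348.03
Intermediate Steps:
O(L, D) = -9 + √2*√L (O(L, D) = -9 + √(L + L) = -9 + √(2*L) = -9 + √2*√L)
n(t, P) = -15 (n(t, P) = 2 - 17 = -15)
a = -33 + 4*√6 (a = 3 + (-9 + √2*√3)*4 = 3 + (-9 + √6)*4 = 3 + (-36 + 4*√6) = -33 + 4*√6 ≈ -23.202)
n(v, (1 + 3)²)*a = -15*(-33 + 4*√6) = 495 - 60*√6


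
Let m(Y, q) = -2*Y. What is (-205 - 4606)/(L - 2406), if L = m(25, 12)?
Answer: 4811/2456 ≈ 1.9589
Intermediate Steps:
L = -50 (L = -2*25 = -50)
(-205 - 4606)/(L - 2406) = (-205 - 4606)/(-50 - 2406) = -4811/(-2456) = -4811*(-1/2456) = 4811/2456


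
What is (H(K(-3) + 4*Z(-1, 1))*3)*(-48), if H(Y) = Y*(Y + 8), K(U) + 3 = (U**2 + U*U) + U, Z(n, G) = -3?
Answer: 0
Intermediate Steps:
K(U) = -3 + U + 2*U**2 (K(U) = -3 + ((U**2 + U*U) + U) = -3 + ((U**2 + U**2) + U) = -3 + (2*U**2 + U) = -3 + (U + 2*U**2) = -3 + U + 2*U**2)
H(Y) = Y*(8 + Y)
(H(K(-3) + 4*Z(-1, 1))*3)*(-48) = ((((-3 - 3 + 2*(-3)**2) + 4*(-3))*(8 + ((-3 - 3 + 2*(-3)**2) + 4*(-3))))*3)*(-48) = ((((-3 - 3 + 2*9) - 12)*(8 + ((-3 - 3 + 2*9) - 12)))*3)*(-48) = ((((-3 - 3 + 18) - 12)*(8 + ((-3 - 3 + 18) - 12)))*3)*(-48) = (((12 - 12)*(8 + (12 - 12)))*3)*(-48) = ((0*(8 + 0))*3)*(-48) = ((0*8)*3)*(-48) = (0*3)*(-48) = 0*(-48) = 0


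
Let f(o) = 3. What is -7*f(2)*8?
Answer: -168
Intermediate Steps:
-7*f(2)*8 = -7*3*8 = -21*8 = -168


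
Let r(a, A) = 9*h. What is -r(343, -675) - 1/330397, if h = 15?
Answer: -44603596/330397 ≈ -135.00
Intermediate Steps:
r(a, A) = 135 (r(a, A) = 9*15 = 135)
-r(343, -675) - 1/330397 = -1*135 - 1/330397 = -135 - 1*1/330397 = -135 - 1/330397 = -44603596/330397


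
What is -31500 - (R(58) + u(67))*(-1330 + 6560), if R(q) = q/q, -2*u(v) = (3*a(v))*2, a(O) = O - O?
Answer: -36730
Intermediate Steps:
a(O) = 0
u(v) = 0 (u(v) = -3*0*2/2 = -0*2 = -½*0 = 0)
R(q) = 1
-31500 - (R(58) + u(67))*(-1330 + 6560) = -31500 - (1 + 0)*(-1330 + 6560) = -31500 - 5230 = -36730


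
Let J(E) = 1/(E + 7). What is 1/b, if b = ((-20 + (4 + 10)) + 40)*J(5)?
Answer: 6/17 ≈ 0.35294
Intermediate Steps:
J(E) = 1/(7 + E)
b = 17/6 (b = ((-20 + (4 + 10)) + 40)/(7 + 5) = ((-20 + 14) + 40)/12 = (-6 + 40)*(1/12) = 34*(1/12) = 17/6 ≈ 2.8333)
1/b = 1/(17/6) = 6/17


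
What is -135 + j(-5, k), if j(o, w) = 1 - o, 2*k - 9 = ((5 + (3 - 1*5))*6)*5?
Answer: -129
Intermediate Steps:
k = 99/2 (k = 9/2 + (((5 + (3 - 1*5))*6)*5)/2 = 9/2 + (((5 + (3 - 5))*6)*5)/2 = 9/2 + (((5 - 2)*6)*5)/2 = 9/2 + ((3*6)*5)/2 = 9/2 + (18*5)/2 = 9/2 + (½)*90 = 9/2 + 45 = 99/2 ≈ 49.500)
-135 + j(-5, k) = -135 + (1 - 1*(-5)) = -135 + (1 + 5) = -135 + 6 = -129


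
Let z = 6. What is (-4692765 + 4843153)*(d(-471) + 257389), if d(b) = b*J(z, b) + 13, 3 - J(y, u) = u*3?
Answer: -61588999192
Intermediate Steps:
J(y, u) = 3 - 3*u (J(y, u) = 3 - u*3 = 3 - 3*u)
d(b) = 13 + b*(3 - 3*b) (d(b) = b*(3 - 3*b) + 13 = 13 + b*(3 - 3*b))
(-4692765 + 4843153)*(d(-471) + 257389) = (-4692765 + 4843153)*((13 - 3*(-471)*(-1 - 471)) + 257389) = 150388*((13 - 3*(-471)*(-472)) + 257389) = 150388*((13 - 666936) + 257389) = 150388*(-666923 + 257389) = 150388*(-409534) = -61588999192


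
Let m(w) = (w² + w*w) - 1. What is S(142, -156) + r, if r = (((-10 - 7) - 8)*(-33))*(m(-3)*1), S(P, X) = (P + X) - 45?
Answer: 13966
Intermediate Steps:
S(P, X) = -45 + P + X
m(w) = -1 + 2*w² (m(w) = (w² + w²) - 1 = 2*w² - 1 = -1 + 2*w²)
r = 14025 (r = (((-10 - 7) - 8)*(-33))*((-1 + 2*(-3)²)*1) = ((-17 - 8)*(-33))*((-1 + 2*9)*1) = (-25*(-33))*((-1 + 18)*1) = 825*(17*1) = 825*17 = 14025)
S(142, -156) + r = (-45 + 142 - 156) + 14025 = -59 + 14025 = 13966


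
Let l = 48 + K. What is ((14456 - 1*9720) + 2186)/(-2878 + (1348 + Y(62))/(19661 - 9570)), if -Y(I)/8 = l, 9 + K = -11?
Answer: -34924951/14520387 ≈ -2.4052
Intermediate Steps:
K = -20 (K = -9 - 11 = -20)
l = 28 (l = 48 - 20 = 28)
Y(I) = -224 (Y(I) = -8*28 = -224)
((14456 - 1*9720) + 2186)/(-2878 + (1348 + Y(62))/(19661 - 9570)) = ((14456 - 1*9720) + 2186)/(-2878 + (1348 - 224)/(19661 - 9570)) = ((14456 - 9720) + 2186)/(-2878 + 1124/10091) = (4736 + 2186)/(-2878 + 1124*(1/10091)) = 6922/(-2878 + 1124/10091) = 6922/(-29040774/10091) = 6922*(-10091/29040774) = -34924951/14520387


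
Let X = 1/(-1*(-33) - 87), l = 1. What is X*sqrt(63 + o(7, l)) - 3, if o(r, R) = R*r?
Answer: -3 - sqrt(70)/54 ≈ -3.1549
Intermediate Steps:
X = -1/54 (X = 1/(33 - 87) = 1/(-54) = -1/54 ≈ -0.018519)
X*sqrt(63 + o(7, l)) - 3 = -sqrt(63 + 1*7)/54 - 3 = -sqrt(63 + 7)/54 - 3 = -sqrt(70)/54 - 3 = -3 - sqrt(70)/54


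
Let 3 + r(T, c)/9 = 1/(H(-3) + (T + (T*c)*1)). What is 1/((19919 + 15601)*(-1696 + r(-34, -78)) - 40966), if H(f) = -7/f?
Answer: -7861/481421821246 ≈ -1.6329e-8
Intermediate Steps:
r(T, c) = -27 + 9/(7/3 + T + T*c) (r(T, c) = -27 + 9/(-7/(-3) + (T + (T*c)*1)) = -27 + 9/(-7*(-⅓) + (T + T*c)) = -27 + 9/(7/3 + (T + T*c)) = -27 + 9/(7/3 + T + T*c))
1/((19919 + 15601)*(-1696 + r(-34, -78)) - 40966) = 1/((19919 + 15601)*(-1696 + 81*(-2 - 1*(-34) - 1*(-34)*(-78))/(7 + 3*(-34) + 3*(-34)*(-78))) - 40966) = 1/(35520*(-1696 + 81*(-2 + 34 - 2652)/(7 - 102 + 7956)) - 40966) = 1/(35520*(-1696 + 81*(-2620)/7861) - 40966) = 1/(35520*(-1696 + 81*(1/7861)*(-2620)) - 40966) = 1/(35520*(-1696 - 212220/7861) - 40966) = 1/(35520*(-13544476/7861) - 40966) = 1/(-481099787520/7861 - 40966) = 1/(-481421821246/7861) = -7861/481421821246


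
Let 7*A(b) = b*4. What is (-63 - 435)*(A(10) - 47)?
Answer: 143922/7 ≈ 20560.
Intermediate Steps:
A(b) = 4*b/7 (A(b) = (b*4)/7 = (4*b)/7 = 4*b/7)
(-63 - 435)*(A(10) - 47) = (-63 - 435)*((4/7)*10 - 47) = -498*(40/7 - 47) = -498*(-289/7) = 143922/7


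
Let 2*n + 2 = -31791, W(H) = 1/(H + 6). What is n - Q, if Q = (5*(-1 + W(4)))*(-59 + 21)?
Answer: -32135/2 ≈ -16068.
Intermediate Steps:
W(H) = 1/(6 + H)
n = -31793/2 (n = -1 + (½)*(-31791) = -1 - 31791/2 = -31793/2 ≈ -15897.)
Q = 171 (Q = (5*(-1 + 1/(6 + 4)))*(-59 + 21) = (5*(-1 + 1/10))*(-38) = (5*(-1 + ⅒))*(-38) = (5*(-9/10))*(-38) = -9/2*(-38) = 171)
n - Q = -31793/2 - 1*171 = -31793/2 - 171 = -32135/2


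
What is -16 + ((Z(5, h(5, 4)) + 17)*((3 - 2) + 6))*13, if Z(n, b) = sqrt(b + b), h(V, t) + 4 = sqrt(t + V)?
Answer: 1531 + 91*I*sqrt(2) ≈ 1531.0 + 128.69*I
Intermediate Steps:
h(V, t) = -4 + sqrt(V + t) (h(V, t) = -4 + sqrt(t + V) = -4 + sqrt(V + t))
Z(n, b) = sqrt(2)*sqrt(b) (Z(n, b) = sqrt(2*b) = sqrt(2)*sqrt(b))
-16 + ((Z(5, h(5, 4)) + 17)*((3 - 2) + 6))*13 = -16 + ((sqrt(2)*sqrt(-4 + sqrt(5 + 4)) + 17)*((3 - 2) + 6))*13 = -16 + ((sqrt(2)*sqrt(-4 + sqrt(9)) + 17)*(1 + 6))*13 = -16 + ((sqrt(2)*sqrt(-4 + 3) + 17)*7)*13 = -16 + ((sqrt(2)*sqrt(-1) + 17)*7)*13 = -16 + ((sqrt(2)*I + 17)*7)*13 = -16 + ((I*sqrt(2) + 17)*7)*13 = -16 + ((17 + I*sqrt(2))*7)*13 = -16 + (119 + 7*I*sqrt(2))*13 = -16 + (1547 + 91*I*sqrt(2)) = 1531 + 91*I*sqrt(2)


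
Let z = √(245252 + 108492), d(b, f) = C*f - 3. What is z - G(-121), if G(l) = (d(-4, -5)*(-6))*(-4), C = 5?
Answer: 672 + 4*√22109 ≈ 1266.8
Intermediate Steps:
d(b, f) = -3 + 5*f (d(b, f) = 5*f - 3 = -3 + 5*f)
G(l) = -672 (G(l) = ((-3 + 5*(-5))*(-6))*(-4) = ((-3 - 25)*(-6))*(-4) = -28*(-6)*(-4) = 168*(-4) = -672)
z = 4*√22109 (z = √353744 = 4*√22109 ≈ 594.76)
z - G(-121) = 4*√22109 - 1*(-672) = 4*√22109 + 672 = 672 + 4*√22109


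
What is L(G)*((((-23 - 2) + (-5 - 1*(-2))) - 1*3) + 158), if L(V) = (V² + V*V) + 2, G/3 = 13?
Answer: 386588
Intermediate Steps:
G = 39 (G = 3*13 = 39)
L(V) = 2 + 2*V² (L(V) = (V² + V²) + 2 = 2*V² + 2 = 2 + 2*V²)
L(G)*((((-23 - 2) + (-5 - 1*(-2))) - 1*3) + 158) = (2 + 2*39²)*((((-23 - 2) + (-5 - 1*(-2))) - 1*3) + 158) = (2 + 2*1521)*(((-25 + (-5 + 2)) - 3) + 158) = (2 + 3042)*(((-25 - 3) - 3) + 158) = 3044*((-28 - 3) + 158) = 3044*(-31 + 158) = 3044*127 = 386588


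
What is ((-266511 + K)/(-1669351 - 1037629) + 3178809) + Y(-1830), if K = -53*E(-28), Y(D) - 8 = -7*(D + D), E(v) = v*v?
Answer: 8674347178323/2706980 ≈ 3.2044e+6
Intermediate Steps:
E(v) = v²
Y(D) = 8 - 14*D (Y(D) = 8 - 7*(D + D) = 8 - 14*D)
K = -41552 (K = -53*(-28)² = -53*784 = -41552)
((-266511 + K)/(-1669351 - 1037629) + 3178809) + Y(-1830) = ((-266511 - 41552)/(-1669351 - 1037629) + 3178809) + (8 - 14*(-1830)) = (-308063/(-2706980) + 3178809) + (8 + 25620) = (-308063*(-1/2706980) + 3178809) + 25628 = (308063/2706980 + 3178809) + 25628 = 8604972694883/2706980 + 25628 = 8674347178323/2706980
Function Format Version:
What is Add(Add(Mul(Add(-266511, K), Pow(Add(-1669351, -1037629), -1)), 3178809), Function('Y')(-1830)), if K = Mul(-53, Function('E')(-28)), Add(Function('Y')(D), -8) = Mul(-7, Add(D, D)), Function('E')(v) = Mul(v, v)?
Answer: Rational(8674347178323, 2706980) ≈ 3.2044e+6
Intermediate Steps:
Function('E')(v) = Pow(v, 2)
Function('Y')(D) = Add(8, Mul(-14, D)) (Function('Y')(D) = Add(8, Mul(-7, Add(D, D))) = Add(8, Mul(-7, Mul(2, D))) = Add(8, Mul(-14, D)))
K = -41552 (K = Mul(-53, Pow(-28, 2)) = Mul(-53, 784) = -41552)
Add(Add(Mul(Add(-266511, K), Pow(Add(-1669351, -1037629), -1)), 3178809), Function('Y')(-1830)) = Add(Add(Mul(Add(-266511, -41552), Pow(Add(-1669351, -1037629), -1)), 3178809), Add(8, Mul(-14, -1830))) = Add(Add(Mul(-308063, Pow(-2706980, -1)), 3178809), Add(8, 25620)) = Add(Add(Mul(-308063, Rational(-1, 2706980)), 3178809), 25628) = Add(Add(Rational(308063, 2706980), 3178809), 25628) = Add(Rational(8604972694883, 2706980), 25628) = Rational(8674347178323, 2706980)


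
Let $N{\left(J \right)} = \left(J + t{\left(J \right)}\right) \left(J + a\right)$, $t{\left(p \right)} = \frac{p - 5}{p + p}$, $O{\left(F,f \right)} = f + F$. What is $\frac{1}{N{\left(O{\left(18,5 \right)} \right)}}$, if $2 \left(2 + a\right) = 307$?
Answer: $\frac{23}{93881} \approx 0.00024499$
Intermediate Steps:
$O{\left(F,f \right)} = F + f$
$a = \frac{303}{2}$ ($a = -2 + \frac{1}{2} \cdot 307 = -2 + \frac{307}{2} = \frac{303}{2} \approx 151.5$)
$t{\left(p \right)} = \frac{-5 + p}{2 p}$
$N{\left(J \right)} = \left(\frac{303}{2} + J\right) \left(J + \frac{-5 + J}{2 J}\right)$ ($N{\left(J \right)} = \left(J + \frac{-5 + J}{2 J}\right) \left(J + \frac{303}{2}\right) = \left(J + \frac{-5 + J}{2 J}\right) \left(\frac{303}{2} + J\right) = \left(\frac{303}{2} + J\right) \left(J + \frac{-5 + J}{2 J}\right)$)
$\frac{1}{N{\left(O{\left(18,5 \right)} \right)}} = \frac{1}{\frac{293}{4} + \left(18 + 5\right)^{2} + 152 \left(18 + 5\right) - \frac{1515}{4 \left(18 + 5\right)}} = \frac{1}{\frac{293}{4} + 23^{2} + 152 \cdot 23 - \frac{1515}{4 \cdot 23}} = \frac{1}{\frac{293}{4} + 529 + 3496 - \frac{1515}{92}} = \frac{1}{\frac{93881}{23}} = \frac{23}{93881}$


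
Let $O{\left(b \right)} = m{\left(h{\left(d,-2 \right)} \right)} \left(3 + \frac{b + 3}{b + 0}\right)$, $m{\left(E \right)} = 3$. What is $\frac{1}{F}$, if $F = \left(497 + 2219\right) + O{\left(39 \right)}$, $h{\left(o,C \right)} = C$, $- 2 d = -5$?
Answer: $\frac{13}{35467} \approx 0.00036654$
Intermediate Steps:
$d = \frac{5}{2}$ ($d = \left(- \frac{1}{2}\right) \left(-5\right) = \frac{5}{2} \approx 2.5$)
$O{\left(b \right)} = 9 + \frac{3 \left(3 + b\right)}{b}$ ($O{\left(b \right)} = 3 \left(3 + \frac{b + 3}{b + 0}\right) = 3 \left(3 + \frac{3 + b}{b}\right) = 9 + \frac{3 \left(3 + b\right)}{b}$)
$F = \frac{35467}{13}$ ($F = \left(497 + 2219\right) + \left(12 + \frac{9}{39}\right) = 2716 + \left(12 + 9 \cdot \frac{1}{39}\right) = 2716 + \left(12 + \frac{3}{13}\right) = 2716 + \frac{159}{13} = \frac{35467}{13} \approx 2728.2$)
$\frac{1}{F} = \frac{1}{\frac{35467}{13}} = \frac{13}{35467}$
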